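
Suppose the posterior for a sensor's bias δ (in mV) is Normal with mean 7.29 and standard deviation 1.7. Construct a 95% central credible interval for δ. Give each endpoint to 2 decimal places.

[3.96, 10.62]

The posterior is symmetric, so the 95% equal-tailed interval is δ = 7.29 ± z·1.7 with z = 1.960.
Half-width: 1.960 × 1.7 = 3.33.
7.29 − 3.33 = 3.96; 7.29 + 3.33 = 10.62.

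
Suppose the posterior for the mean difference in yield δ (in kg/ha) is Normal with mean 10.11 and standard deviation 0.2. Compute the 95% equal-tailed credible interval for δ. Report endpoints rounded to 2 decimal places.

[9.72, 10.50]

The posterior is symmetric, so the 95% equal-tailed interval is δ = 10.11 ± z·0.2 with z = 1.960.
Half-width: 1.960 × 0.2 = 0.39.
10.11 − 0.39 = 9.72; 10.11 + 0.39 = 10.50.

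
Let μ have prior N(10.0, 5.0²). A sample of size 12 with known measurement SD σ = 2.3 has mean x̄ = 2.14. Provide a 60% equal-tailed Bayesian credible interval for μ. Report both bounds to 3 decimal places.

Posterior precision = 1/5.0² + 12/2.3² = 0.0400 + 2.2684 = 2.3084, so posterior SD = 0.6582.
Posterior mean = (10.0/5.0² + 12·2.14/2.3²) / 2.3084 = 2.2762.
Interval: 2.2762 ± 0.842 × 0.6582 → [1.722, 2.830].

[1.722, 2.830]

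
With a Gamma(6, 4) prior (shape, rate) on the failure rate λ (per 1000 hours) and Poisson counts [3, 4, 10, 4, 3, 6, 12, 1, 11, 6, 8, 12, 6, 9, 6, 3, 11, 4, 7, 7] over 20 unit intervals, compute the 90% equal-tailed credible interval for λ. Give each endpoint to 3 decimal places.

[5.008, 6.623]

Posterior: Gamma(6+133, 4+20) = Gamma(139, 24) (shape, rate).
Equal-tailed 90% interval: Gamma(139, 24) quantiles at 0.05 and 0.95.
Posterior mean ≈ 5.792, SD ≈ 0.491; a Normal approximation gives roughly [4.984, 6.600].
Exact: lower = 5.008; upper = 6.623.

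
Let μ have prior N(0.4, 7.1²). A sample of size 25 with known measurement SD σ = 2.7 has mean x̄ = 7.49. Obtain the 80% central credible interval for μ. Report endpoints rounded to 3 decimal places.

[6.759, 8.139]

Posterior precision = 1/7.1² + 25/2.7² = 0.0198 + 3.4294 = 3.4492, so posterior SD = 0.5384.
Posterior mean = (0.4/7.1² + 25·7.49/2.7²) / 3.4492 = 7.4492.
Interval: 7.4492 ± 1.282 × 0.5384 → [6.759, 8.139].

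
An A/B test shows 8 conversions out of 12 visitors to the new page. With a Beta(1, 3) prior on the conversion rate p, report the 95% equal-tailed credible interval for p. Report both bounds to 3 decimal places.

Posterior: Beta(1+8, 3+4) = Beta(9, 7).
Equal-tailed 95% interval: the 0.025 and 0.975 quantiles of Beta(9, 7).
Posterior mean ≈ 0.562, SD ≈ 0.120; a Normal approximation gives roughly [0.327, 0.798].
Exact: F⁻¹(0.025) = 0.323; F⁻¹(0.975) = 0.787.

[0.323, 0.787]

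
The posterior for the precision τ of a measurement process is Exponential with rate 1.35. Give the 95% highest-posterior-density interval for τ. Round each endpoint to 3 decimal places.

[0.000, 2.219]

The exponential density is strictly decreasing on [0, ∞), so the HPD interval is anchored at 0: [0, q] with P(τ ≤ q) = 0.95.
q = −ln(1 − 0.95) / 1.35 = 2.9957 / 1.35 = 2.219.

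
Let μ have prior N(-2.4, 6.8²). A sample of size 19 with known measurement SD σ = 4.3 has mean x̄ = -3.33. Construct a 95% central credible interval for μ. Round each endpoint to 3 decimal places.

Posterior precision = 1/6.8² + 19/4.3² = 0.0216 + 1.0276 = 1.0492, so posterior SD = 0.9763.
Posterior mean = (-2.4/6.8² + 19·-3.33/4.3²) / 1.0492 = -3.3108.
Interval: -3.3108 ± 1.960 × 0.9763 → [-5.224, -1.397].

[-5.224, -1.397]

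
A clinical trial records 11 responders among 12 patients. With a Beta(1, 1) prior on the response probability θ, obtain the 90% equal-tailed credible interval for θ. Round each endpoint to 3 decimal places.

Posterior: Beta(1+11, 1+1) = Beta(12, 2).
Equal-tailed 90% interval: the 0.05 and 0.95 quantiles of Beta(12, 2).
Posterior mean ≈ 0.857, SD ≈ 0.090; a Normal approximation gives roughly [0.709, 1.006].
Exact: F⁻¹(0.05) = 0.684; F⁻¹(0.95) = 0.972.

[0.684, 0.972]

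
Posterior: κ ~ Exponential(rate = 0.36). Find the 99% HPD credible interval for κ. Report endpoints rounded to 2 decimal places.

The exponential density is strictly decreasing on [0, ∞), so the HPD interval is anchored at 0: [0, q] with P(κ ≤ q) = 0.99.
q = −ln(1 − 0.99) / 0.36 = 4.6052 / 0.36 = 12.79.

[0.00, 12.79]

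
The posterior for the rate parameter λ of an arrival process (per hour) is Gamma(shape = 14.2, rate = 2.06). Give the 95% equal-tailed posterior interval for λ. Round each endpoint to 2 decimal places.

[3.79, 10.91]

Posterior: Gamma(shape 14.2, rate 2.06).
Equal-tailed 95% interval: Gamma(14.2, 2.06) quantiles at 0.025 and 0.975.
Posterior mean ≈ 6.89, SD ≈ 1.83; a Normal approximation gives roughly [3.31, 10.48].
Exact: lower = 3.79; upper = 10.91.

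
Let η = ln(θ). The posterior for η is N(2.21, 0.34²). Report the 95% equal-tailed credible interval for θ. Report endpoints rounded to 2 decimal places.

[4.68, 17.75]

On the log scale the 95% interval is 2.21 ± 1.960 × 0.34 = [1.5436, 2.8764].
Exponentiate: [e^1.5436, e^2.8764] = [4.68, 17.75].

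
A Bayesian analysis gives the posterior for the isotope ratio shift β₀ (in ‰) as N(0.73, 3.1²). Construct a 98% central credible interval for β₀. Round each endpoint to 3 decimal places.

The posterior is symmetric, so the 98% equal-tailed interval is β₀ = 0.73 ± z·3.1 with z = 2.326.
Half-width: 2.326 × 3.1 = 7.212.
0.73 − 7.212 = -6.482; 0.73 + 7.212 = 7.942.

[-6.482, 7.942]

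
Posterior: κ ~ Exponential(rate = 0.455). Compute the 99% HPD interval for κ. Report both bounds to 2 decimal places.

The exponential density is strictly decreasing on [0, ∞), so the HPD interval is anchored at 0: [0, q] with P(κ ≤ q) = 0.99.
q = −ln(1 − 0.99) / 0.455 = 4.6052 / 0.455 = 10.12.

[0.00, 10.12]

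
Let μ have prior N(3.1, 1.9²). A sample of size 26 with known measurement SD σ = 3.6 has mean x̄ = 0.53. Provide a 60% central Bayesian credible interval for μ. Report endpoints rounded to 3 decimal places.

Posterior precision = 1/1.9² + 26/3.6² = 0.2770 + 2.0062 = 2.2832, so posterior SD = 0.6618.
Posterior mean = (3.1/1.9² + 26·0.53/3.6²) / 2.2832 = 0.8418.
Interval: 0.8418 ± 0.842 × 0.6618 → [0.285, 1.399].

[0.285, 1.399]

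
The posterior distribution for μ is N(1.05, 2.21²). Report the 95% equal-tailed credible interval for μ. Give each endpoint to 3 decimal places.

[-3.282, 5.382]

The posterior is symmetric, so the 95% equal-tailed interval is μ = 1.05 ± z·2.21 with z = 1.960.
Half-width: 1.960 × 2.21 = 4.332.
1.05 − 4.332 = -3.282; 1.05 + 4.332 = 5.382.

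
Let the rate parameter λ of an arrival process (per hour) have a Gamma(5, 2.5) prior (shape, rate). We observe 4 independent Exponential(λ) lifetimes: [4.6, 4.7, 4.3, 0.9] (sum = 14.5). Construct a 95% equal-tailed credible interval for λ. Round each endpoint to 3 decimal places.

[0.242, 0.927]

Posterior: Gamma(5+4, 2.5+14.5) = Gamma(9, 17.0) (shape, rate).
Equal-tailed 95% interval: Gamma(9, 17.0) quantiles at 0.025 and 0.975.
Posterior mean ≈ 0.529, SD ≈ 0.176; a Normal approximation gives roughly [0.184, 0.875].
Exact: lower = 0.242; upper = 0.927.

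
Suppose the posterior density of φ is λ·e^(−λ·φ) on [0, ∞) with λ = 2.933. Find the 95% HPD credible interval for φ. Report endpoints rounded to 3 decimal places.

The exponential density is strictly decreasing on [0, ∞), so the HPD interval is anchored at 0: [0, q] with P(φ ≤ q) = 0.95.
q = −ln(1 − 0.95) / 2.933 = 2.9957 / 2.933 = 1.021.

[0.000, 1.021]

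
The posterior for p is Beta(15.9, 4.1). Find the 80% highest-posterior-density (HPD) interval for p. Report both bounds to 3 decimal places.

[0.700, 0.919]

The posterior is unimodal and skewed, so the HPD interval has equal density at both endpoints and is the shortest 80% interval.
Solving f(0.700) = f(0.919) with F(0.919) − F(0.700) = 0.80 gives [0.700, 0.919].
For comparison, the equal-tailed interval is [0.675, 0.901]; the HPD is narrower and shifted toward the mode.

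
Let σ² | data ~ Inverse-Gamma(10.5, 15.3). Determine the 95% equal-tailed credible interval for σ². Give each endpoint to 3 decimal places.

Inverse-Gamma(10.5, 15.3) quantiles: F⁻¹(0.025) and F⁻¹(0.975).
Equivalently, 1/σ² ~ Gamma(10.5, rate = 15.3); invert its 0.975 and 0.025 quantiles.
Posterior mean ≈ 1.611, SD ≈ 0.552; a Normal approximation gives roughly [0.528, 2.693].
Exact: lower = 0.862; upper = 2.976.

[0.862, 2.976]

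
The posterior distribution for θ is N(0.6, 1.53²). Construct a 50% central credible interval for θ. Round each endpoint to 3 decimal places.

[-0.432, 1.632]

The posterior is symmetric, so the 50% equal-tailed interval is θ = 0.6 ± z·1.53 with z = 0.674.
Half-width: 0.674 × 1.53 = 1.032.
0.6 − 1.032 = -0.432; 0.6 + 1.032 = 1.632.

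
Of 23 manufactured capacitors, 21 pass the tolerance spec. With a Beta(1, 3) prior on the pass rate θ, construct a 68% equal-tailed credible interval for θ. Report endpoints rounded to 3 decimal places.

[0.742, 0.888]

Posterior: Beta(1+21, 3+2) = Beta(22, 5).
Equal-tailed 68% interval: the 0.16 and 0.84 quantiles of Beta(22, 5).
Posterior mean ≈ 0.815, SD ≈ 0.073; a Normal approximation gives roughly [0.742, 0.888].
Exact: F⁻¹(0.16) = 0.742; F⁻¹(0.84) = 0.888.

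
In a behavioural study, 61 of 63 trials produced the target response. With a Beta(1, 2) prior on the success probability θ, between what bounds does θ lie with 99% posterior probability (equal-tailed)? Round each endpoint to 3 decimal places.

[0.841, 0.989]

Posterior: Beta(1+61, 2+2) = Beta(62, 4).
Equal-tailed 99% interval: the 0.005 and 0.995 quantiles of Beta(62, 4).
Posterior mean ≈ 0.939, SD ≈ 0.029; a Normal approximation gives roughly [0.864, 1.014].
Exact: F⁻¹(0.005) = 0.841; F⁻¹(0.995) = 0.989.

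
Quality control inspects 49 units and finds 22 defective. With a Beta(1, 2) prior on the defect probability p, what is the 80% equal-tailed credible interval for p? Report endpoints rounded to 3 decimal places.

[0.355, 0.531]

Posterior: Beta(1+22, 2+27) = Beta(23, 29).
Equal-tailed 80% interval: the 0.1 and 0.9 quantiles of Beta(23, 29).
Posterior mean ≈ 0.442, SD ≈ 0.068; a Normal approximation gives roughly [0.355, 0.530].
Exact: F⁻¹(0.1) = 0.355; F⁻¹(0.9) = 0.531.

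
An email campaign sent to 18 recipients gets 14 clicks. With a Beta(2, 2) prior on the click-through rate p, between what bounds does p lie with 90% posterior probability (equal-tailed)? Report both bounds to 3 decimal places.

Posterior: Beta(2+14, 2+4) = Beta(16, 6).
Equal-tailed 90% interval: the 0.05 and 0.95 quantiles of Beta(16, 6).
Posterior mean ≈ 0.727, SD ≈ 0.093; a Normal approximation gives roughly [0.575, 0.880].
Exact: F⁻¹(0.05) = 0.563; F⁻¹(0.95) = 0.868.

[0.563, 0.868]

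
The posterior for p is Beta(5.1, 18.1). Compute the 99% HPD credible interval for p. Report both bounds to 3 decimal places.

The posterior is unimodal and skewed, so the HPD interval has equal density at both endpoints and is the shortest 99% interval.
Solving f(0.044) = f(0.453) with F(0.453) − F(0.044) = 0.99 gives [0.044, 0.453].
For comparison, the equal-tailed interval is [0.054, 0.472]; the HPD is narrower and shifted toward the mode.

[0.044, 0.453]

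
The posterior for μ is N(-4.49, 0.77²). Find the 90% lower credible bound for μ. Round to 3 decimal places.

Need L with P(μ ≥ L) = 0.90: L = -4.49 − z_{0.1}·0.77.
z = 1.282; L = -4.49 − 1.282 × 0.77 = -5.477.

-5.477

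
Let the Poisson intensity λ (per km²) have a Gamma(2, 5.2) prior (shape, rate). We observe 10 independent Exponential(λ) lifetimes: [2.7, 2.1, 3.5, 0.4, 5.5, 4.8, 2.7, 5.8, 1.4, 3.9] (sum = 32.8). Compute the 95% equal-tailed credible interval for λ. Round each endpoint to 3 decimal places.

Posterior: Gamma(2+10, 5.2+32.8) = Gamma(12, 38.0) (shape, rate).
Equal-tailed 95% interval: Gamma(12, 38.0) quantiles at 0.025 and 0.975.
Posterior mean ≈ 0.316, SD ≈ 0.091; a Normal approximation gives roughly [0.137, 0.494].
Exact: lower = 0.163; upper = 0.518.

[0.163, 0.518]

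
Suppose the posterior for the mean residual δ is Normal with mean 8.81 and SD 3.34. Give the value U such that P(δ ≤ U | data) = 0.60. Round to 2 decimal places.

9.66

Need U with P(δ ≤ U) = 0.60: U = 8.81 + z_{0.4}·3.34.
z = 0.253; U = 8.81 + 0.253 × 3.34 = 9.66.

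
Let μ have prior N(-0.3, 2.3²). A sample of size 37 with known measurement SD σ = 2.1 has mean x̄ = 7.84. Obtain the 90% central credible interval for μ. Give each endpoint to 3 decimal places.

[7.099, 8.222]

Posterior precision = 1/2.3² + 37/2.1² = 0.1890 + 8.3900 = 8.5791, so posterior SD = 0.3414.
Posterior mean = (-0.3/2.3² + 37·7.84/2.1²) / 8.5791 = 7.6606.
Interval: 7.6606 ± 1.645 × 0.3414 → [7.099, 8.222].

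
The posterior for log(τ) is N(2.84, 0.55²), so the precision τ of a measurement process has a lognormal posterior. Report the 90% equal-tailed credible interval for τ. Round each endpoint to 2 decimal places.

On the log scale the 90% interval is 2.84 ± 1.645 × 0.55 = [1.9353, 3.7447].
Exponentiate: [e^1.9353, e^3.7447] = [6.93, 42.30].

[6.93, 42.30]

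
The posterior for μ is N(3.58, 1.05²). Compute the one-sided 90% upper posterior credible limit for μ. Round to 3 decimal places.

4.926

Need U with P(μ ≤ U) = 0.90: U = 3.58 + z_{0.1}·1.05.
z = 1.282; U = 3.58 + 1.282 × 1.05 = 4.926.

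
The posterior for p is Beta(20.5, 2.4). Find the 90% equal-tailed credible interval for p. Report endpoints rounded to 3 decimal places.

Posterior: Beta(20.5, 2.4).
Equal-tailed 90% interval: the 0.05 and 0.95 quantiles of Beta(20.5, 2.4).
Posterior mean ≈ 0.895, SD ≈ 0.063; a Normal approximation gives roughly [0.792, 0.998].
Exact: F⁻¹(0.05) = 0.776; F⁻¹(0.95) = 0.975.

[0.776, 0.975]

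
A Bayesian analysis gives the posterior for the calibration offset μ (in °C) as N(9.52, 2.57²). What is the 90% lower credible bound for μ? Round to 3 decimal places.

6.226

Need L with P(μ ≥ L) = 0.90: L = 9.52 − z_{0.1}·2.57.
z = 1.282; L = 9.52 − 1.282 × 2.57 = 6.226.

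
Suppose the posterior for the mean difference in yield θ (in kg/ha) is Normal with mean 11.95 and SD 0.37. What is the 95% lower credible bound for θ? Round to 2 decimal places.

11.34

Need L with P(θ ≥ L) = 0.95: L = 11.95 − z_{0.05}·0.37.
z = 1.645; L = 11.95 − 1.645 × 0.37 = 11.34.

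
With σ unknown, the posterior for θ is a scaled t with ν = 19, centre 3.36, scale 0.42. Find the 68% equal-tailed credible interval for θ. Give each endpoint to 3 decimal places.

[2.931, 3.789]

The t_19 distribution is symmetric; the 68% interval is 3.36 ± t·0.42 with t_{0.84,19} = 1.021.
Half-width: 1.021 × 0.42 = 0.429.
3.36 − 0.429 = 2.931; 3.36 + 0.429 = 3.789.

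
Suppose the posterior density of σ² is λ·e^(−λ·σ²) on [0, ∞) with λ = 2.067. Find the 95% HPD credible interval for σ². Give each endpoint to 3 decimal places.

The exponential density is strictly decreasing on [0, ∞), so the HPD interval is anchored at 0: [0, q] with P(σ² ≤ q) = 0.95.
q = −ln(1 − 0.95) / 2.067 = 2.9957 / 2.067 = 1.449.

[0.000, 1.449]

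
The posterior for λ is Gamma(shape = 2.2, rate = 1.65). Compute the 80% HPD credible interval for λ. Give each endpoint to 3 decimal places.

The posterior is unimodal and skewed, so the HPD interval has equal density at both endpoints and is the shortest 80% interval.
Solving f(0.151) = f(2.045) with F(2.045) − F(0.151) = 0.80 gives [0.151, 2.045].
For comparison, the equal-tailed interval is [0.387, 2.536]; the HPD is narrower and shifted toward the mode.

[0.151, 2.045]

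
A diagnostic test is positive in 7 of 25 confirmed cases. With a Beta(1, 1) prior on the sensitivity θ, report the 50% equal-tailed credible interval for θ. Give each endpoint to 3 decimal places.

[0.234, 0.353]

Posterior: Beta(1+7, 1+18) = Beta(8, 19).
Equal-tailed 50% interval: the 0.25 and 0.75 quantiles of Beta(8, 19).
Posterior mean ≈ 0.296, SD ≈ 0.086; a Normal approximation gives roughly [0.238, 0.355].
Exact: F⁻¹(0.25) = 0.234; F⁻¹(0.75) = 0.353.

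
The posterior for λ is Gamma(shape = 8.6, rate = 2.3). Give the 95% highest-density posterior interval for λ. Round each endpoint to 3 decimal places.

The posterior is unimodal and skewed, so the HPD interval has equal density at both endpoints and is the shortest 95% interval.
Solving f(1.461) = f(6.279) with F(6.279) − F(1.461) = 0.95 gives [1.461, 6.279].
For comparison, the equal-tailed interval is [1.673, 6.621]; the HPD is narrower and shifted toward the mode.

[1.461, 6.279]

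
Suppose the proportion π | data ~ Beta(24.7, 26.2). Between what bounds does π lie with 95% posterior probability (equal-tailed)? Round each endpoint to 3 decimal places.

Posterior: Beta(24.7, 26.2).
Equal-tailed 95% interval: the 0.025 and 0.975 quantiles of Beta(24.7, 26.2).
Posterior mean ≈ 0.485, SD ≈ 0.069; a Normal approximation gives roughly [0.349, 0.621].
Exact: F⁻¹(0.025) = 0.350; F⁻¹(0.975) = 0.621.

[0.350, 0.621]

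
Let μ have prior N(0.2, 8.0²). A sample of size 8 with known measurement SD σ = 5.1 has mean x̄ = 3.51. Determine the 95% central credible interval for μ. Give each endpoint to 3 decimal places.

Posterior precision = 1/8.0² + 8/5.1² = 0.0156 + 0.3076 = 0.3232, so posterior SD = 1.7590.
Posterior mean = (0.2/8.0² + 8·3.51/5.1²) / 0.3232 = 3.3500.
Interval: 3.3500 ± 1.960 × 1.7590 → [-0.098, 6.798].

[-0.098, 6.798]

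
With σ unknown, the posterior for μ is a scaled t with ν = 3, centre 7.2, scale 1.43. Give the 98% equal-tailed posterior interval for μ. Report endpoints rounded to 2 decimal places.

The t_3 distribution is symmetric; the 98% interval is 7.2 ± t·1.43 with t_{0.99,3} = 4.541.
Half-width: 4.541 × 1.43 = 6.49.
7.2 − 6.49 = 0.71; 7.2 + 6.49 = 13.69.

[0.71, 13.69]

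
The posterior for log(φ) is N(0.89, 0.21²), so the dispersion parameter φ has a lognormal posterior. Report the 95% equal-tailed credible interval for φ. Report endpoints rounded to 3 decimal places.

[1.614, 3.675]

On the log scale the 95% interval is 0.89 ± 1.960 × 0.21 = [0.4784, 1.3016].
Exponentiate: [e^0.4784, e^1.3016] = [1.614, 3.675].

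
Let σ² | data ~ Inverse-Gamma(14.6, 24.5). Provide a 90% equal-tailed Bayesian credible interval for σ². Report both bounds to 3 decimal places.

Inverse-Gamma(14.6, 24.5) quantiles: F⁻¹(0.05) and F⁻¹(0.95).
Equivalently, 1/σ² ~ Gamma(14.6, rate = 24.5); invert its 0.95 and 0.05 quantiles.
Posterior mean ≈ 1.801, SD ≈ 0.508; a Normal approximation gives roughly [0.967, 2.636].
Exact: lower = 1.145; upper = 2.743.

[1.145, 2.743]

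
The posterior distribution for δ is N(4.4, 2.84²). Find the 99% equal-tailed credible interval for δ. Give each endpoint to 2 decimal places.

The posterior is symmetric, so the 99% equal-tailed interval is δ = 4.4 ± z·2.84 with z = 2.576.
Half-width: 2.576 × 2.84 = 7.32.
4.4 − 7.32 = -2.92; 4.4 + 7.32 = 11.72.

[-2.92, 11.72]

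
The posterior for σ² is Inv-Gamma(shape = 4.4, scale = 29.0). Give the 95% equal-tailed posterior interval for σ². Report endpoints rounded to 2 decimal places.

[3.10, 22.36]

Inverse-Gamma(4.4, 29.0) quantiles: F⁻¹(0.025) and F⁻¹(0.975).
Equivalently, 1/σ² ~ Gamma(4.4, rate = 29.0); invert its 0.975 and 0.025 quantiles.
Posterior mean ≈ 8.53, SD ≈ 5.51; a Normal approximation gives roughly [-2.26, 19.32].
Exact: lower = 3.10; upper = 22.36.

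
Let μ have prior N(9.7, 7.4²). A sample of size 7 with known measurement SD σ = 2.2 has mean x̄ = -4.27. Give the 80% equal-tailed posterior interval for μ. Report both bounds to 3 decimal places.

Posterior precision = 1/7.4² + 7/2.2² = 0.0183 + 1.4463 = 1.4645, so posterior SD = 0.8263.
Posterior mean = (9.7/7.4² + 7·-4.27/2.2²) / 1.4645 = -4.0958.
Interval: -4.0958 ± 1.282 × 0.8263 → [-5.155, -3.037].

[-5.155, -3.037]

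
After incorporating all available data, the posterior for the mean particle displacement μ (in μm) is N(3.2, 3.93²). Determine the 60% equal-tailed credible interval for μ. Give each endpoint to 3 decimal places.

The posterior is symmetric, so the 60% equal-tailed interval is μ = 3.2 ± z·3.93 with z = 0.842.
Half-width: 0.842 × 3.93 = 3.308.
3.2 − 3.308 = -0.108; 3.2 + 3.308 = 6.508.

[-0.108, 6.508]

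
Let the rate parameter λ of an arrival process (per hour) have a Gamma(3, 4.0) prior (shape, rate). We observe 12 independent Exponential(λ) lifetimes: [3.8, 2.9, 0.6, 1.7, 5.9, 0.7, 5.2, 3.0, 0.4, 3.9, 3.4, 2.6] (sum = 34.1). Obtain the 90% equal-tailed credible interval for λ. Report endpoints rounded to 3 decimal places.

Posterior: Gamma(3+12, 4.0+34.1) = Gamma(15, 38.1) (shape, rate).
Equal-tailed 90% interval: Gamma(15, 38.1) quantiles at 0.05 and 0.95.
Posterior mean ≈ 0.394, SD ≈ 0.102; a Normal approximation gives roughly [0.226, 0.561].
Exact: lower = 0.243; upper = 0.574.

[0.243, 0.574]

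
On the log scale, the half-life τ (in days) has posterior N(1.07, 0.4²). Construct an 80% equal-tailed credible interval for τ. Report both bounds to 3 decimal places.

[1.746, 4.868]

On the log scale the 80% interval is 1.07 ± 1.282 × 0.4 = [0.5574, 1.5826].
Exponentiate: [e^0.5574, e^1.5826] = [1.746, 4.868].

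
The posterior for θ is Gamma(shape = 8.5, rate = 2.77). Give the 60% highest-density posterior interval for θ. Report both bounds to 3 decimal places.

The posterior is unimodal and skewed, so the HPD interval has equal density at both endpoints and is the shortest 60% interval.
Solving f(1.951) = f(3.638) with F(3.638) − F(1.951) = 0.60 gives [1.951, 3.638].
For comparison, the equal-tailed interval is [2.166, 3.902]; the HPD is narrower and shifted toward the mode.

[1.951, 3.638]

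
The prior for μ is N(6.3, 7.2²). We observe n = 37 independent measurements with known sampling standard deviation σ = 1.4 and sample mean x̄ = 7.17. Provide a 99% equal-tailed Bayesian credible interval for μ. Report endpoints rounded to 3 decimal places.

Posterior precision = 1/7.2² + 37/1.4² = 0.0193 + 18.8776 = 18.8968, so posterior SD = 0.2300.
Posterior mean = (6.3/7.2² + 37·7.17/1.4²) / 18.8968 = 7.1691.
Interval: 7.1691 ± 2.576 × 0.2300 → [6.577, 7.762].

[6.577, 7.762]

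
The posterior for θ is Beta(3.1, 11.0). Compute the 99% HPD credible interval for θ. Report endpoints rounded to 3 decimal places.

[0.018, 0.517]

The posterior is unimodal and skewed, so the HPD interval has equal density at both endpoints and is the shortest 99% interval.
Solving f(0.018) = f(0.517) with F(0.517) − F(0.018) = 0.99 gives [0.018, 0.517].
For comparison, the equal-tailed interval is [0.030, 0.546]; the HPD is narrower and shifted toward the mode.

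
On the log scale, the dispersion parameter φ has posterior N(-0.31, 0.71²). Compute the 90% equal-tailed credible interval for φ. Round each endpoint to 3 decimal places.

On the log scale the 90% interval is -0.31 ± 1.645 × 0.71 = [-1.4778, 0.8578].
Exponentiate: [e^-1.4778, e^0.8578] = [0.228, 2.358].

[0.228, 2.358]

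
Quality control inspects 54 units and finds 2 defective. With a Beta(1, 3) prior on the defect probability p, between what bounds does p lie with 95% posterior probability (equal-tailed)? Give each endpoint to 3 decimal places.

[0.011, 0.121]

Posterior: Beta(1+2, 3+52) = Beta(3, 55).
Equal-tailed 95% interval: the 0.025 and 0.975 quantiles of Beta(3, 55).
Posterior mean ≈ 0.052, SD ≈ 0.029; a Normal approximation gives roughly [-0.005, 0.108].
Exact: F⁻¹(0.025) = 0.011; F⁻¹(0.975) = 0.121.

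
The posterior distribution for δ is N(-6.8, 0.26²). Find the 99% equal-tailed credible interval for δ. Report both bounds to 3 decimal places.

[-7.470, -6.130]

The posterior is symmetric, so the 99% equal-tailed interval is δ = -6.8 ± z·0.26 with z = 2.576.
Half-width: 2.576 × 0.26 = 0.670.
-6.8 − 0.670 = -7.470; -6.8 + 0.670 = -6.130.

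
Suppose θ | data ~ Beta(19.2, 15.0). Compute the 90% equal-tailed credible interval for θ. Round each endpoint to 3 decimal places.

[0.422, 0.697]

Posterior: Beta(19.2, 15.0).
Equal-tailed 90% interval: the 0.05 and 0.95 quantiles of Beta(19.2, 15.0).
Posterior mean ≈ 0.561, SD ≈ 0.084; a Normal approximation gives roughly [0.424, 0.699].
Exact: F⁻¹(0.05) = 0.422; F⁻¹(0.95) = 0.697.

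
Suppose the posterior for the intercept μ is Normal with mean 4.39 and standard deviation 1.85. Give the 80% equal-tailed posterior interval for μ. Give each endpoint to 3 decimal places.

[2.019, 6.761]

The posterior is symmetric, so the 80% equal-tailed interval is μ = 4.39 ± z·1.85 with z = 1.282.
Half-width: 1.282 × 1.85 = 2.371.
4.39 − 2.371 = 2.019; 4.39 + 2.371 = 6.761.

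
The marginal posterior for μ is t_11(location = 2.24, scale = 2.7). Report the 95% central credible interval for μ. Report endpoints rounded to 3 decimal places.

The t_11 distribution is symmetric; the 95% interval is 2.24 ± t·2.7 with t_{0.975,11} = 2.201.
Half-width: 2.201 × 2.7 = 5.943.
2.24 − 5.943 = -3.703; 2.24 + 5.943 = 8.183.

[-3.703, 8.183]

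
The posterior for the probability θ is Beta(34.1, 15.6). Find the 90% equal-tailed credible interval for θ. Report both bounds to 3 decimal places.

Posterior: Beta(34.1, 15.6).
Equal-tailed 90% interval: the 0.05 and 0.95 quantiles of Beta(34.1, 15.6).
Posterior mean ≈ 0.686, SD ≈ 0.065; a Normal approximation gives roughly [0.579, 0.793].
Exact: F⁻¹(0.05) = 0.575; F⁻¹(0.95) = 0.789.

[0.575, 0.789]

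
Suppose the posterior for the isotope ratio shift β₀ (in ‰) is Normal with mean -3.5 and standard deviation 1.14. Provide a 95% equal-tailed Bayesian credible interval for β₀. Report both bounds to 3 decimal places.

[-5.734, -1.266]

The posterior is symmetric, so the 95% equal-tailed interval is β₀ = -3.5 ± z·1.14 with z = 1.960.
Half-width: 1.960 × 1.14 = 2.234.
-3.5 − 2.234 = -5.734; -3.5 + 2.234 = -1.266.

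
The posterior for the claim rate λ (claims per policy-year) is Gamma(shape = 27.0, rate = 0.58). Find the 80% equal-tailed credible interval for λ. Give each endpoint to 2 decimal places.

Posterior: Gamma(shape 27.0, rate 0.58).
Equal-tailed 80% interval: Gamma(27.0, 0.58) quantiles at 0.1 and 0.9.
Posterior mean ≈ 46.55, SD ≈ 8.96; a Normal approximation gives roughly [35.07, 58.03].
Exact: lower = 35.50; upper = 58.34.

[35.50, 58.34]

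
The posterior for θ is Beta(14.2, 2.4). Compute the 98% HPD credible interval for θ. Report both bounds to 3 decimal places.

[0.642, 0.994]

The posterior is unimodal and skewed, so the HPD interval has equal density at both endpoints and is the shortest 98% interval.
Solving f(0.642) = f(0.994) with F(0.994) − F(0.642) = 0.98 gives [0.642, 0.994].
For comparison, the equal-tailed interval is [0.609, 0.983]; the HPD is narrower and shifted toward the mode.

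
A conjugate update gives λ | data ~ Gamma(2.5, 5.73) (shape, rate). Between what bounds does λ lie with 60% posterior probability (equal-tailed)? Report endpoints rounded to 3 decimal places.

Posterior: Gamma(shape 2.5, rate 5.73).
Equal-tailed 60% interval: Gamma(2.5, 5.73) quantiles at 0.2 and 0.8.
Posterior mean ≈ 0.436, SD ≈ 0.276; a Normal approximation gives roughly [0.204, 0.669].
Exact: lower = 0.204; upper = 0.636.

[0.204, 0.636]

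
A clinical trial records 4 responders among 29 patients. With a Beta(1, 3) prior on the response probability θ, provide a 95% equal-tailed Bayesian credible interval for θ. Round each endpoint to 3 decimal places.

[0.053, 0.290]

Posterior: Beta(1+4, 3+25) = Beta(5, 28).
Equal-tailed 95% interval: the 0.025 and 0.975 quantiles of Beta(5, 28).
Posterior mean ≈ 0.152, SD ≈ 0.061; a Normal approximation gives roughly [0.031, 0.272].
Exact: F⁻¹(0.025) = 0.053; F⁻¹(0.975) = 0.290.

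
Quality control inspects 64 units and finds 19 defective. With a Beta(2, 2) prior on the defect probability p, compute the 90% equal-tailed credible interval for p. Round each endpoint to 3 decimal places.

Posterior: Beta(2+19, 2+45) = Beta(21, 47).
Equal-tailed 90% interval: the 0.05 and 0.95 quantiles of Beta(21, 47).
Posterior mean ≈ 0.309, SD ≈ 0.056; a Normal approximation gives roughly [0.217, 0.400].
Exact: F⁻¹(0.05) = 0.221; F⁻¹(0.95) = 0.404.

[0.221, 0.404]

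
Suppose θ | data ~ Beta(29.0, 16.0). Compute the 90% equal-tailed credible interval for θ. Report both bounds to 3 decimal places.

[0.525, 0.757]

Posterior: Beta(29.0, 16.0).
Equal-tailed 90% interval: the 0.05 and 0.95 quantiles of Beta(29.0, 16.0).
Posterior mean ≈ 0.644, SD ≈ 0.071; a Normal approximation gives roughly [0.528, 0.761].
Exact: F⁻¹(0.05) = 0.525; F⁻¹(0.95) = 0.757.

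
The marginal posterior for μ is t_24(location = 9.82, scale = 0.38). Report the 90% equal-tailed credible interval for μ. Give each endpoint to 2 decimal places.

[9.17, 10.47]

The t_24 distribution is symmetric; the 90% interval is 9.82 ± t·0.38 with t_{0.95,24} = 1.711.
Half-width: 1.711 × 0.38 = 0.65.
9.82 − 0.65 = 9.17; 9.82 + 0.65 = 10.47.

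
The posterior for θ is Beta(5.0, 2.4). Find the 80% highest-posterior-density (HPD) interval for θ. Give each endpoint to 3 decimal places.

The posterior is unimodal and skewed, so the HPD interval has equal density at both endpoints and is the shortest 80% interval.
Solving f(0.497) = f(0.911) with F(0.911) − F(0.497) = 0.80 gives [0.497, 0.911].
For comparison, the equal-tailed interval is [0.451, 0.876]; the HPD is narrower and shifted toward the mode.

[0.497, 0.911]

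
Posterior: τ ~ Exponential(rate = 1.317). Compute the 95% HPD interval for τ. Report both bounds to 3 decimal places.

[0.000, 2.275]

The exponential density is strictly decreasing on [0, ∞), so the HPD interval is anchored at 0: [0, q] with P(τ ≤ q) = 0.95.
q = −ln(1 − 0.95) / 1.317 = 2.9957 / 1.317 = 2.275.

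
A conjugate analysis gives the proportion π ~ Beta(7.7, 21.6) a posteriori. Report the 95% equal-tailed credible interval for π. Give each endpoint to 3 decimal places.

Posterior: Beta(7.7, 21.6).
Equal-tailed 95% interval: the 0.025 and 0.975 quantiles of Beta(7.7, 21.6).
Posterior mean ≈ 0.263, SD ≈ 0.080; a Normal approximation gives roughly [0.106, 0.420].
Exact: F⁻¹(0.025) = 0.123; F⁻¹(0.975) = 0.433.

[0.123, 0.433]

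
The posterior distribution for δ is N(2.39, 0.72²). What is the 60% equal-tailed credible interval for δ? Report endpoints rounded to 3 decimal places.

The posterior is symmetric, so the 60% equal-tailed interval is δ = 2.39 ± z·0.72 with z = 0.842.
Half-width: 0.842 × 0.72 = 0.606.
2.39 − 0.606 = 1.784; 2.39 + 0.606 = 2.996.

[1.784, 2.996]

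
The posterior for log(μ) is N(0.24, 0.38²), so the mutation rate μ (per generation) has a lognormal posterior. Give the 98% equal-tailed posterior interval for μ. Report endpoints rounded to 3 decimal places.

On the log scale the 98% interval is 0.24 ± 2.326 × 0.38 = [-0.6440, 1.1240].
Exponentiate: [e^-0.6440, e^1.1240] = [0.525, 3.077].

[0.525, 3.077]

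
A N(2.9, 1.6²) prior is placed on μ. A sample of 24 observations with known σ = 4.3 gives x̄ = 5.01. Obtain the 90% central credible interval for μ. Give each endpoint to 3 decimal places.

[3.256, 5.788]

Posterior precision = 1/1.6² + 24/4.3² = 0.3906 + 1.2980 = 1.6886, so posterior SD = 0.7695.
Posterior mean = (2.9/1.6² + 24·5.01/4.3²) / 1.6886 = 4.5219.
Interval: 4.5219 ± 1.645 × 0.7695 → [3.256, 5.788].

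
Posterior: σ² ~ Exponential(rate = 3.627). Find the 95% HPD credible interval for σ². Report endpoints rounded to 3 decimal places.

The exponential density is strictly decreasing on [0, ∞), so the HPD interval is anchored at 0: [0, q] with P(σ² ≤ q) = 0.95.
q = −ln(1 − 0.95) / 3.627 = 2.9957 / 3.627 = 0.826.

[0.000, 0.826]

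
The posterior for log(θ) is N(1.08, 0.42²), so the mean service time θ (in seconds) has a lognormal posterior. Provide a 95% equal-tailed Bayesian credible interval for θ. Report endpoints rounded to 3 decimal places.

On the log scale the 95% interval is 1.08 ± 1.960 × 0.42 = [0.2568, 1.9032].
Exponentiate: [e^0.2568, e^1.9032] = [1.293, 6.707].

[1.293, 6.707]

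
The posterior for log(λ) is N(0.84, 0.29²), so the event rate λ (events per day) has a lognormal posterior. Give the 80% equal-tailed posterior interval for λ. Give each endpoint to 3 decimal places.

On the log scale the 80% interval is 0.84 ± 1.282 × 0.29 = [0.4684, 1.2116].
Exponentiate: [e^0.4684, e^1.2116] = [1.597, 3.359].

[1.597, 3.359]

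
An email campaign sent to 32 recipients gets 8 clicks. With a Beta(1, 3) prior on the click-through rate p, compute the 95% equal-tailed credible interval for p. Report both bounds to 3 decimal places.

[0.125, 0.401]

Posterior: Beta(1+8, 3+24) = Beta(9, 27).
Equal-tailed 95% interval: the 0.025 and 0.975 quantiles of Beta(9, 27).
Posterior mean ≈ 0.250, SD ≈ 0.071; a Normal approximation gives roughly [0.110, 0.390].
Exact: F⁻¹(0.025) = 0.125; F⁻¹(0.975) = 0.401.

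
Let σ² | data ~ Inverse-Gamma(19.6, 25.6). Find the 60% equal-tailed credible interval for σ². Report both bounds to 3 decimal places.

Inverse-Gamma(19.6, 25.6) quantiles: F⁻¹(0.2) and F⁻¹(0.8).
Equivalently, 1/σ² ~ Gamma(19.6, rate = 25.6); invert its 0.8 and 0.2 quantiles.
Posterior mean ≈ 1.376, SD ≈ 0.328; a Normal approximation gives roughly [1.100, 1.652].
Exact: lower = 1.104; upper = 1.619.

[1.104, 1.619]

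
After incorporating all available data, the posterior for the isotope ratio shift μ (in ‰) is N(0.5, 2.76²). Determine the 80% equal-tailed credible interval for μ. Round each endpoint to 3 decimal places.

[-3.037, 4.037]

The posterior is symmetric, so the 80% equal-tailed interval is μ = 0.5 ± z·2.76 with z = 1.282.
Half-width: 1.282 × 2.76 = 3.537.
0.5 − 3.537 = -3.037; 0.5 + 3.537 = 4.037.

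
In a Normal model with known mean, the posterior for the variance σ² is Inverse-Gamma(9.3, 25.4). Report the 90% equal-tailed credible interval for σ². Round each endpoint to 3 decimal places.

Inverse-Gamma(9.3, 25.4) quantiles: F⁻¹(0.05) and F⁻¹(0.95).
Equivalently, 1/σ² ~ Gamma(9.3, rate = 25.4); invert its 0.95 and 0.05 quantiles.
Posterior mean ≈ 3.060, SD ≈ 1.133; a Normal approximation gives roughly [1.197, 4.923].
Exact: lower = 1.714; upper = 5.170.

[1.714, 5.170]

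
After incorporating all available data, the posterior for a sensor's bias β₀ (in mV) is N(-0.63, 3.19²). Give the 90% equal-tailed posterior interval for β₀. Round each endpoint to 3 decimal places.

The posterior is symmetric, so the 90% equal-tailed interval is β₀ = -0.63 ± z·3.19 with z = 1.645.
Half-width: 1.645 × 3.19 = 5.247.
-0.63 − 5.247 = -5.877; -0.63 + 5.247 = 4.617.

[-5.877, 4.617]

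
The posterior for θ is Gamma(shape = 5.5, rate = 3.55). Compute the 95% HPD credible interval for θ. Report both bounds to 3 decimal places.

The posterior is unimodal and skewed, so the HPD interval has equal density at both endpoints and is the shortest 95% interval.
Solving f(0.416) = f(2.860) with F(2.860) − F(0.416) = 0.95 gives [0.416, 2.860].
For comparison, the equal-tailed interval is [0.537, 3.087]; the HPD is narrower and shifted toward the mode.

[0.416, 2.860]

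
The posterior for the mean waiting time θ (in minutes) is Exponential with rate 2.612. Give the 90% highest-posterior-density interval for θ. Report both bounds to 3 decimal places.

[0.000, 0.882]

The exponential density is strictly decreasing on [0, ∞), so the HPD interval is anchored at 0: [0, q] with P(θ ≤ q) = 0.90.
q = −ln(1 − 0.90) / 2.612 = 2.3026 / 2.612 = 0.882.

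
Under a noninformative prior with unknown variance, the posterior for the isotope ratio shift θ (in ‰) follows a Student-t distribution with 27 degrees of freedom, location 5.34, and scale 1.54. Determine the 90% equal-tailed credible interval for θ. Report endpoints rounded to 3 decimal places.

[2.717, 7.963]

The t_27 distribution is symmetric; the 90% interval is 5.34 ± t·1.54 with t_{0.95,27} = 1.703.
Half-width: 1.703 × 1.54 = 2.623.
5.34 − 2.623 = 2.717; 5.34 + 2.623 = 7.963.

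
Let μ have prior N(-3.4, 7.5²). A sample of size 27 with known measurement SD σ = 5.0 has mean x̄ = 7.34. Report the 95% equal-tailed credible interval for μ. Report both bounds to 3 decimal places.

[5.295, 9.037]

Posterior precision = 1/7.5² + 27/5.0² = 0.0178 + 1.0800 = 1.0978, so posterior SD = 0.9544.
Posterior mean = (-3.4/7.5² + 27·7.34/5.0²) / 1.0978 = 7.1661.
Interval: 7.1661 ± 1.960 × 0.9544 → [5.295, 9.037].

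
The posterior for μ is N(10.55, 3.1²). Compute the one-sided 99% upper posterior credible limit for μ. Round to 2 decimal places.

17.76

Need U with P(μ ≤ U) = 0.99: U = 10.55 + z_{0.01}·3.1.
z = 2.326; U = 10.55 + 2.326 × 3.1 = 17.76.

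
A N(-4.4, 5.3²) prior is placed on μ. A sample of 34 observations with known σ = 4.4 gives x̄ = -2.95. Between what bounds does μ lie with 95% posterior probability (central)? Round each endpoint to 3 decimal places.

Posterior precision = 1/5.3² + 34/4.4² = 0.0356 + 1.7562 = 1.7918, so posterior SD = 0.7471.
Posterior mean = (-4.4/5.3² + 34·-2.95/4.4²) / 1.7918 = -2.9788.
Interval: -2.9788 ± 1.960 × 0.7471 → [-4.443, -1.515].

[-4.443, -1.515]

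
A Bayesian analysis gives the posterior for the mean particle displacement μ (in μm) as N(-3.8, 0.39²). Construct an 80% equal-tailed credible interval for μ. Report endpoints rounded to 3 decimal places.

The posterior is symmetric, so the 80% equal-tailed interval is μ = -3.8 ± z·0.39 with z = 1.282.
Half-width: 1.282 × 0.39 = 0.500.
-3.8 − 0.500 = -4.300; -3.8 + 0.500 = -3.300.

[-4.300, -3.300]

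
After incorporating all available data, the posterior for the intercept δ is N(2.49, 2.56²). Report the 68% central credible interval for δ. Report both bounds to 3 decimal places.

[-0.056, 5.036]

The posterior is symmetric, so the 68% equal-tailed interval is δ = 2.49 ± z·2.56 with z = 0.994.
Half-width: 0.994 × 2.56 = 2.546.
2.49 − 2.546 = -0.056; 2.49 + 2.546 = 5.036.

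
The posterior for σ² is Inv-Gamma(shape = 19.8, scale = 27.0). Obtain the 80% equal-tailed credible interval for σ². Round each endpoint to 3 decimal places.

Inverse-Gamma(19.8, 27.0) quantiles: F⁻¹(0.1) and F⁻¹(0.9).
Equivalently, 1/σ² ~ Gamma(19.8, rate = 27.0); invert its 0.9 and 0.1 quantiles.
Posterior mean ≈ 1.436, SD ≈ 0.340; a Normal approximation gives roughly [1.000, 1.872].
Exact: lower = 1.052; upper = 1.881.

[1.052, 1.881]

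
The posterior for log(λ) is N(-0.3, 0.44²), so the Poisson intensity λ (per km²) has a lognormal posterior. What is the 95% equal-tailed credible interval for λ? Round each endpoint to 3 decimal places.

On the log scale the 95% interval is -0.3 ± 1.960 × 0.44 = [-1.1624, 0.5624].
Exponentiate: [e^-1.1624, e^0.5624] = [0.313, 1.755].

[0.313, 1.755]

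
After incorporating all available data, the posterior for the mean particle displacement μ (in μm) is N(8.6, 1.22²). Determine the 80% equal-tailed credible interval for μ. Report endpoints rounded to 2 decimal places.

[7.04, 10.16]

The posterior is symmetric, so the 80% equal-tailed interval is μ = 8.6 ± z·1.22 with z = 1.282.
Half-width: 1.282 × 1.22 = 1.56.
8.6 − 1.56 = 7.04; 8.6 + 1.56 = 10.16.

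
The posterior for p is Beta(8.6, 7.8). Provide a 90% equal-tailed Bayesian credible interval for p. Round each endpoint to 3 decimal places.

[0.325, 0.720]

Posterior: Beta(8.6, 7.8).
Equal-tailed 90% interval: the 0.05 and 0.95 quantiles of Beta(8.6, 7.8).
Posterior mean ≈ 0.524, SD ≈ 0.120; a Normal approximation gives roughly [0.327, 0.721].
Exact: F⁻¹(0.05) = 0.325; F⁻¹(0.95) = 0.720.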